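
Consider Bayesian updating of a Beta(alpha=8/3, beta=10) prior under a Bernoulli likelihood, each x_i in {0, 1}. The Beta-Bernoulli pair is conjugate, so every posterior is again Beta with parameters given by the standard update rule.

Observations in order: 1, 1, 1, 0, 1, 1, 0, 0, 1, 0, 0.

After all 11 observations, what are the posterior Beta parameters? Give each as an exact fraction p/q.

obs 1: x=1 → posterior Beta(11/3, 10)
obs 2: x=1 → posterior Beta(14/3, 10)
obs 3: x=1 → posterior Beta(17/3, 10)
obs 4: x=0 → posterior Beta(17/3, 11)
obs 5: x=1 → posterior Beta(20/3, 11)
obs 6: x=1 → posterior Beta(23/3, 11)
obs 7: x=0 → posterior Beta(23/3, 12)
obs 8: x=0 → posterior Beta(23/3, 13)
obs 9: x=1 → posterior Beta(26/3, 13)
obs 10: x=0 → posterior Beta(26/3, 14)
obs 11: x=0 → posterior Beta(26/3, 15)

alpha=26/3, beta=15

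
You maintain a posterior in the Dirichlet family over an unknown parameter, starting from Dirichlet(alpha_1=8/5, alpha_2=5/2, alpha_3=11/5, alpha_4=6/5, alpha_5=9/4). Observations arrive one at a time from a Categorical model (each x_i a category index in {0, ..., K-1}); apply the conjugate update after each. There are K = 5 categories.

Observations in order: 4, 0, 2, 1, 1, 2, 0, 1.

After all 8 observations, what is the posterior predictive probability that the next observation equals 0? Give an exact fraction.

obs 1: x=4 → posterior Dirichlet(8/5, 5/2, 11/5, 6/5, 13/4)
obs 2: x=0 → posterior Dirichlet(13/5, 5/2, 11/5, 6/5, 13/4)
obs 3: x=2 → posterior Dirichlet(13/5, 5/2, 16/5, 6/5, 13/4)
obs 4: x=1 → posterior Dirichlet(13/5, 7/2, 16/5, 6/5, 13/4)
obs 5: x=1 → posterior Dirichlet(13/5, 9/2, 16/5, 6/5, 13/4)
obs 6: x=2 → posterior Dirichlet(13/5, 9/2, 21/5, 6/5, 13/4)
obs 7: x=0 → posterior Dirichlet(18/5, 9/2, 21/5, 6/5, 13/4)
obs 8: x=1 → posterior Dirichlet(18/5, 11/2, 21/5, 6/5, 13/4)

72/355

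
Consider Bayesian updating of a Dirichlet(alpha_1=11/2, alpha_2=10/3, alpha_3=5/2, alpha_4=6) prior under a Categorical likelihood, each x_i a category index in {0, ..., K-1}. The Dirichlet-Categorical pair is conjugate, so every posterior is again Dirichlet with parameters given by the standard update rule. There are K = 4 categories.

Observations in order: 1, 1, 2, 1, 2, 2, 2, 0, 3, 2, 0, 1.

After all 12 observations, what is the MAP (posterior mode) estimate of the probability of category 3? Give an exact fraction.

9/38

obs 1: x=1 → posterior Dirichlet(11/2, 13/3, 5/2, 6)
obs 2: x=1 → posterior Dirichlet(11/2, 16/3, 5/2, 6)
obs 3: x=2 → posterior Dirichlet(11/2, 16/3, 7/2, 6)
obs 4: x=1 → posterior Dirichlet(11/2, 19/3, 7/2, 6)
obs 5: x=2 → posterior Dirichlet(11/2, 19/3, 9/2, 6)
obs 6: x=2 → posterior Dirichlet(11/2, 19/3, 11/2, 6)
obs 7: x=2 → posterior Dirichlet(11/2, 19/3, 13/2, 6)
obs 8: x=0 → posterior Dirichlet(13/2, 19/3, 13/2, 6)
obs 9: x=3 → posterior Dirichlet(13/2, 19/3, 13/2, 7)
obs 10: x=2 → posterior Dirichlet(13/2, 19/3, 15/2, 7)
obs 11: x=0 → posterior Dirichlet(15/2, 19/3, 15/2, 7)
obs 12: x=1 → posterior Dirichlet(15/2, 22/3, 15/2, 7)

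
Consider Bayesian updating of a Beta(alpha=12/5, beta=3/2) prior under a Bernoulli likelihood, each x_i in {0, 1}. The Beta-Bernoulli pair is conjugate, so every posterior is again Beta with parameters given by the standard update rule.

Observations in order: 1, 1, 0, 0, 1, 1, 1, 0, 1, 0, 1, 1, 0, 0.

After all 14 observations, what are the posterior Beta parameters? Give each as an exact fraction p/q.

obs 1: x=1 → posterior Beta(17/5, 3/2)
obs 2: x=1 → posterior Beta(22/5, 3/2)
obs 3: x=0 → posterior Beta(22/5, 5/2)
obs 4: x=0 → posterior Beta(22/5, 7/2)
obs 5: x=1 → posterior Beta(27/5, 7/2)
obs 6: x=1 → posterior Beta(32/5, 7/2)
obs 7: x=1 → posterior Beta(37/5, 7/2)
obs 8: x=0 → posterior Beta(37/5, 9/2)
obs 9: x=1 → posterior Beta(42/5, 9/2)
obs 10: x=0 → posterior Beta(42/5, 11/2)
obs 11: x=1 → posterior Beta(47/5, 11/2)
obs 12: x=1 → posterior Beta(52/5, 11/2)
obs 13: x=0 → posterior Beta(52/5, 13/2)
obs 14: x=0 → posterior Beta(52/5, 15/2)

alpha=52/5, beta=15/2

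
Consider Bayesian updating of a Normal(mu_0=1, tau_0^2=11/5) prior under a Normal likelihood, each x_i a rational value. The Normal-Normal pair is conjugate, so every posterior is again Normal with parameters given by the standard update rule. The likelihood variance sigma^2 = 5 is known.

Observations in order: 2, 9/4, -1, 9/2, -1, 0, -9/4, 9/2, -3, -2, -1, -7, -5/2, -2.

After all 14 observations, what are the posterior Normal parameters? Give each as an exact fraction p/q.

mu_0=-137/358, tau_0^2=55/179

obs 1: x=2 → posterior Normal(47/36, 55/36)
obs 2: x=9/4 → posterior Normal(287/188, 55/47)
obs 3: x=-1 → posterior Normal(243/232, 55/58)
obs 4: x=9/2 → posterior Normal(147/92, 55/69)
obs 5: x=-1 → posterior Normal(397/320, 11/16)
obs 6: x=0 → posterior Normal(397/364, 55/91)
obs 7: x=-9/4 → posterior Normal(149/204, 55/102)
obs 8: x=9/2 → posterior Normal(124/113, 55/113)
obs 9: x=-3 → posterior Normal(91/124, 55/124)
obs 10: x=-2 → posterior Normal(23/45, 11/27)
obs 11: x=-1 → posterior Normal(29/73, 55/146)
obs 12: x=-7 → posterior Normal(-19/157, 55/157)
obs 13: x=-5/2 → posterior Normal(-31/112, 55/168)
obs 14: x=-2 → posterior Normal(-137/358, 55/179)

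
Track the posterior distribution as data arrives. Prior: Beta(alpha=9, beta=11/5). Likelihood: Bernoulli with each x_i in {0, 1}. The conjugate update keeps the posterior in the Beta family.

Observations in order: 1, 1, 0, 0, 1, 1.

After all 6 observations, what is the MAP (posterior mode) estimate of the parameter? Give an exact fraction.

obs 1: x=1 → posterior Beta(10, 11/5)
obs 2: x=1 → posterior Beta(11, 11/5)
obs 3: x=0 → posterior Beta(11, 16/5)
obs 4: x=0 → posterior Beta(11, 21/5)
obs 5: x=1 → posterior Beta(12, 21/5)
obs 6: x=1 → posterior Beta(13, 21/5)

15/19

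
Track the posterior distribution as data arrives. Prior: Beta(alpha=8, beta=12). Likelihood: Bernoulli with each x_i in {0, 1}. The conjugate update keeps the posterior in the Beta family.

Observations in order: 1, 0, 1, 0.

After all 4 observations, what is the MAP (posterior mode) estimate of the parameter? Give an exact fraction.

obs 1: x=1 → posterior Beta(9, 12)
obs 2: x=0 → posterior Beta(9, 13)
obs 3: x=1 → posterior Beta(10, 13)
obs 4: x=0 → posterior Beta(10, 14)

9/22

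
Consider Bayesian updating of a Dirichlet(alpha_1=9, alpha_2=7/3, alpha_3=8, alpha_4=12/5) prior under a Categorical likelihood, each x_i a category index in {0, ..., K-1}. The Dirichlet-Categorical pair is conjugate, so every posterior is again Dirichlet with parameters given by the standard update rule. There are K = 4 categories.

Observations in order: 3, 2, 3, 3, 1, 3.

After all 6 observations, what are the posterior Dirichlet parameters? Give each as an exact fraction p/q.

alpha_1=9, alpha_2=10/3, alpha_3=9, alpha_4=32/5

obs 1: x=3 → posterior Dirichlet(9, 7/3, 8, 17/5)
obs 2: x=2 → posterior Dirichlet(9, 7/3, 9, 17/5)
obs 3: x=3 → posterior Dirichlet(9, 7/3, 9, 22/5)
obs 4: x=3 → posterior Dirichlet(9, 7/3, 9, 27/5)
obs 5: x=1 → posterior Dirichlet(9, 10/3, 9, 27/5)
obs 6: x=3 → posterior Dirichlet(9, 10/3, 9, 32/5)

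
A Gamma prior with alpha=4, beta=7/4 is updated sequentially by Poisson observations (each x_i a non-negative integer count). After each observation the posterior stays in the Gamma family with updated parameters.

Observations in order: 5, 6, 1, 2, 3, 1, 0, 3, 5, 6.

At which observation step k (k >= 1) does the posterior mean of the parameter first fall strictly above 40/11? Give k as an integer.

k = 2

obs 1: x=5 → posterior Gamma(9, 11/4)
obs 2: x=6 → posterior Gamma(15, 15/4)
obs 3: x=1 → posterior Gamma(16, 19/4)
obs 4: x=2 → posterior Gamma(18, 23/4)
obs 5: x=3 → posterior Gamma(21, 27/4)
obs 6: x=1 → posterior Gamma(22, 31/4)
obs 7: x=0 → posterior Gamma(22, 35/4)
obs 8: x=3 → posterior Gamma(25, 39/4)
obs 9: x=5 → posterior Gamma(30, 43/4)
obs 10: x=6 → posterior Gamma(36, 47/4)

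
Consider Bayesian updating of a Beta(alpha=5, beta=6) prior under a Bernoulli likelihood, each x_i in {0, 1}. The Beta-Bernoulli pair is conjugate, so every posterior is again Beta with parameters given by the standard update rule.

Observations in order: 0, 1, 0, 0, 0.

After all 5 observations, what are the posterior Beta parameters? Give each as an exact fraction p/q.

alpha=6, beta=10

obs 1: x=0 → posterior Beta(5, 7)
obs 2: x=1 → posterior Beta(6, 7)
obs 3: x=0 → posterior Beta(6, 8)
obs 4: x=0 → posterior Beta(6, 9)
obs 5: x=0 → posterior Beta(6, 10)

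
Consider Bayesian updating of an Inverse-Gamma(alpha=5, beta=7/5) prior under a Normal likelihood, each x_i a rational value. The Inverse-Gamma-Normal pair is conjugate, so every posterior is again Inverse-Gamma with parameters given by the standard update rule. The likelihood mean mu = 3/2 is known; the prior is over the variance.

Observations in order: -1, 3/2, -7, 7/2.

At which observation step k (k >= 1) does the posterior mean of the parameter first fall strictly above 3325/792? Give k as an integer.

obs 1: x=-1 → posterior Inverse-Gamma(11/2, 181/40)
obs 2: x=3/2 → posterior Inverse-Gamma(6, 181/40)
obs 3: x=-7 → posterior Inverse-Gamma(13/2, 813/20)
obs 4: x=7/2 → posterior Inverse-Gamma(7, 853/20)

k = 3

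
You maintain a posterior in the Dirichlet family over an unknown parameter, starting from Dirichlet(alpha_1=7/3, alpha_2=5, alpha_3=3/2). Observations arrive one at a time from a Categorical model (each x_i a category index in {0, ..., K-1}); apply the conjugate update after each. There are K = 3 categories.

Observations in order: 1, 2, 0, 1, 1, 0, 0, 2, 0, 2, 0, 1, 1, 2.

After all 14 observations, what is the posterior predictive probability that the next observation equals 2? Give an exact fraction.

33/137

obs 1: x=1 → posterior Dirichlet(7/3, 6, 3/2)
obs 2: x=2 → posterior Dirichlet(7/3, 6, 5/2)
obs 3: x=0 → posterior Dirichlet(10/3, 6, 5/2)
obs 4: x=1 → posterior Dirichlet(10/3, 7, 5/2)
obs 5: x=1 → posterior Dirichlet(10/3, 8, 5/2)
obs 6: x=0 → posterior Dirichlet(13/3, 8, 5/2)
obs 7: x=0 → posterior Dirichlet(16/3, 8, 5/2)
obs 8: x=2 → posterior Dirichlet(16/3, 8, 7/2)
obs 9: x=0 → posterior Dirichlet(19/3, 8, 7/2)
obs 10: x=2 → posterior Dirichlet(19/3, 8, 9/2)
obs 11: x=0 → posterior Dirichlet(22/3, 8, 9/2)
obs 12: x=1 → posterior Dirichlet(22/3, 9, 9/2)
obs 13: x=1 → posterior Dirichlet(22/3, 10, 9/2)
obs 14: x=2 → posterior Dirichlet(22/3, 10, 11/2)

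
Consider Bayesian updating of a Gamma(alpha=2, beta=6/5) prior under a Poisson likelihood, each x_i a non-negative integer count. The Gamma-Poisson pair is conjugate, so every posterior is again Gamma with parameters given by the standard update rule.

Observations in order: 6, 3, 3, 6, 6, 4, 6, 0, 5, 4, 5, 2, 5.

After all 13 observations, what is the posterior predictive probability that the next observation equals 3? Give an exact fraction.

711026683896503532086446317617448551243771253948520957819251276501674815638036780033746229737941025087101625125/3715882185057468421258931316554401405565880088069406347366757474298061029273210312975663496663954584676234952704

obs 1: x=6 → posterior Gamma(8, 11/5)
obs 2: x=3 → posterior Gamma(11, 16/5)
obs 3: x=3 → posterior Gamma(14, 21/5)
obs 4: x=6 → posterior Gamma(20, 26/5)
obs 5: x=6 → posterior Gamma(26, 31/5)
obs 6: x=4 → posterior Gamma(30, 36/5)
obs 7: x=6 → posterior Gamma(36, 41/5)
obs 8: x=0 → posterior Gamma(36, 46/5)
obs 9: x=5 → posterior Gamma(41, 51/5)
obs 10: x=4 → posterior Gamma(45, 56/5)
obs 11: x=5 → posterior Gamma(50, 61/5)
obs 12: x=2 → posterior Gamma(52, 66/5)
obs 13: x=5 → posterior Gamma(57, 71/5)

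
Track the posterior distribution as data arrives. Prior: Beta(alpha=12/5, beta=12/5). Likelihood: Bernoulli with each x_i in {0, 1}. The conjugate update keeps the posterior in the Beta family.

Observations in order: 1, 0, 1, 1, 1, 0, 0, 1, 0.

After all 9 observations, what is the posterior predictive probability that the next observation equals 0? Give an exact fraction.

obs 1: x=1 → posterior Beta(17/5, 12/5)
obs 2: x=0 → posterior Beta(17/5, 17/5)
obs 3: x=1 → posterior Beta(22/5, 17/5)
obs 4: x=1 → posterior Beta(27/5, 17/5)
obs 5: x=1 → posterior Beta(32/5, 17/5)
obs 6: x=0 → posterior Beta(32/5, 22/5)
obs 7: x=0 → posterior Beta(32/5, 27/5)
obs 8: x=1 → posterior Beta(37/5, 27/5)
obs 9: x=0 → posterior Beta(37/5, 32/5)

32/69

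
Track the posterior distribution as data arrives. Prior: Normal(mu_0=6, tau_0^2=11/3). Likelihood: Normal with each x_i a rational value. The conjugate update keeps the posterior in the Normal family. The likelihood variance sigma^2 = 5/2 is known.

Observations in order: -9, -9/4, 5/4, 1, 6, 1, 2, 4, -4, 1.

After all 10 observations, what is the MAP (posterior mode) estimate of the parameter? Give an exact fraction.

obs 1: x=-9 → posterior Normal(-108/37, 55/37)
obs 2: x=-9/4 → posterior Normal(-315/118, 55/59)
obs 3: x=5/4 → posterior Normal(-130/81, 55/81)
obs 4: x=1 → posterior Normal(-108/103, 55/103)
obs 5: x=6 → posterior Normal(24/125, 11/25)
obs 6: x=1 → posterior Normal(46/147, 55/147)
obs 7: x=2 → posterior Normal(90/169, 55/169)
obs 8: x=4 → posterior Normal(178/191, 55/191)
obs 9: x=-4 → posterior Normal(30/71, 55/213)
obs 10: x=1 → posterior Normal(112/235, 11/47)

112/235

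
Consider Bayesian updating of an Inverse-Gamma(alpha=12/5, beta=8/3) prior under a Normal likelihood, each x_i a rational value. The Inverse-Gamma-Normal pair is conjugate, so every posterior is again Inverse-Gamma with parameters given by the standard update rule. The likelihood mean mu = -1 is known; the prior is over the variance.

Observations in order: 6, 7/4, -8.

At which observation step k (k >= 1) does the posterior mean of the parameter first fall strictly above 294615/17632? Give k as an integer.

obs 1: x=6 → posterior Inverse-Gamma(29/10, 163/6)
obs 2: x=7/4 → posterior Inverse-Gamma(17/5, 2971/96)
obs 3: x=-8 → posterior Inverse-Gamma(39/10, 5323/96)

k = 3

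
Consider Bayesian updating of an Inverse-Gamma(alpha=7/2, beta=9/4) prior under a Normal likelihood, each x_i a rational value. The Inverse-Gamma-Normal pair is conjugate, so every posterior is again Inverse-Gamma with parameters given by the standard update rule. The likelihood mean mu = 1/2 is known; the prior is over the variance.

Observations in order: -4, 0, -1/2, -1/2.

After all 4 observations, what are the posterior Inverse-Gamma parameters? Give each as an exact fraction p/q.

alpha=11/2, beta=27/2

obs 1: x=-4 → posterior Inverse-Gamma(4, 99/8)
obs 2: x=0 → posterior Inverse-Gamma(9/2, 25/2)
obs 3: x=-1/2 → posterior Inverse-Gamma(5, 13)
obs 4: x=-1/2 → posterior Inverse-Gamma(11/2, 27/2)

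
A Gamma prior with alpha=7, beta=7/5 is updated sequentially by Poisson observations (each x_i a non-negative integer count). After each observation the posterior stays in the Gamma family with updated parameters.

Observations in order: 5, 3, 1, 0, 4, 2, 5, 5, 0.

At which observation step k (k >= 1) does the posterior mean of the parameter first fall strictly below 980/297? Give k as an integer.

k = 4

obs 1: x=5 → posterior Gamma(12, 12/5)
obs 2: x=3 → posterior Gamma(15, 17/5)
obs 3: x=1 → posterior Gamma(16, 22/5)
obs 4: x=0 → posterior Gamma(16, 27/5)
obs 5: x=4 → posterior Gamma(20, 32/5)
obs 6: x=2 → posterior Gamma(22, 37/5)
obs 7: x=5 → posterior Gamma(27, 42/5)
obs 8: x=5 → posterior Gamma(32, 47/5)
obs 9: x=0 → posterior Gamma(32, 52/5)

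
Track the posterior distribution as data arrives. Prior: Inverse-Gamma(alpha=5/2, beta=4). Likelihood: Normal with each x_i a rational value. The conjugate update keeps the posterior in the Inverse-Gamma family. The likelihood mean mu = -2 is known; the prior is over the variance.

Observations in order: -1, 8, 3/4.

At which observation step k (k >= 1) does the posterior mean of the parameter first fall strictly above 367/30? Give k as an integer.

k = 2

obs 1: x=-1 → posterior Inverse-Gamma(3, 9/2)
obs 2: x=8 → posterior Inverse-Gamma(7/2, 109/2)
obs 3: x=3/4 → posterior Inverse-Gamma(4, 1865/32)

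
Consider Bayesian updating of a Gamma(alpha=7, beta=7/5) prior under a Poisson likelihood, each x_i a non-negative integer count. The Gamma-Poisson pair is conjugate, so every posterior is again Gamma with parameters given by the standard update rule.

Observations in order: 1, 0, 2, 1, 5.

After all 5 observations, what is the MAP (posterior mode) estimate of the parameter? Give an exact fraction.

obs 1: x=1 → posterior Gamma(8, 12/5)
obs 2: x=0 → posterior Gamma(8, 17/5)
obs 3: x=2 → posterior Gamma(10, 22/5)
obs 4: x=1 → posterior Gamma(11, 27/5)
obs 5: x=5 → posterior Gamma(16, 32/5)

75/32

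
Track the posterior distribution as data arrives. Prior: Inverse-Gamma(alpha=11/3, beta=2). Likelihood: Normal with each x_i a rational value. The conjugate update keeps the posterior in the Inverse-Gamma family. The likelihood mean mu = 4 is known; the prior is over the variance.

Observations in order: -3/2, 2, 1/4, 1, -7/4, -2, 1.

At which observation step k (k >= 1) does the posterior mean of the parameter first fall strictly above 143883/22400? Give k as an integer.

obs 1: x=-3/2 → posterior Inverse-Gamma(25/6, 137/8)
obs 2: x=2 → posterior Inverse-Gamma(14/3, 153/8)
obs 3: x=1/4 → posterior Inverse-Gamma(31/6, 837/32)
obs 4: x=1 → posterior Inverse-Gamma(17/3, 981/32)
obs 5: x=-7/4 → posterior Inverse-Gamma(37/6, 755/16)
obs 6: x=-2 → posterior Inverse-Gamma(20/3, 1043/16)
obs 7: x=1 → posterior Inverse-Gamma(43/6, 1115/16)

k = 4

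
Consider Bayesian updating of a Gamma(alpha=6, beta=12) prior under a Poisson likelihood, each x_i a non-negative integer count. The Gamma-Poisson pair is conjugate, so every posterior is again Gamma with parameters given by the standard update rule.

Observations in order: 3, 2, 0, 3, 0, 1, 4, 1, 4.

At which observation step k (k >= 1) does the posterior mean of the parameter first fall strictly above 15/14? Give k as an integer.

obs 1: x=3 → posterior Gamma(9, 13)
obs 2: x=2 → posterior Gamma(11, 14)
obs 3: x=0 → posterior Gamma(11, 15)
obs 4: x=3 → posterior Gamma(14, 16)
obs 5: x=0 → posterior Gamma(14, 17)
obs 6: x=1 → posterior Gamma(15, 18)
obs 7: x=4 → posterior Gamma(19, 19)
obs 8: x=1 → posterior Gamma(20, 20)
obs 9: x=4 → posterior Gamma(24, 21)

k = 9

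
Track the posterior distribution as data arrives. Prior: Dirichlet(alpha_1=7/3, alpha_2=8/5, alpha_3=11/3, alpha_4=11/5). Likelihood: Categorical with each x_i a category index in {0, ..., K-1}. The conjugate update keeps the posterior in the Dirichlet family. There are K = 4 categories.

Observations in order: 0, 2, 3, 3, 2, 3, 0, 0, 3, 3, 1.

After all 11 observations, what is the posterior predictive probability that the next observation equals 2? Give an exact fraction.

85/312

obs 1: x=0 → posterior Dirichlet(10/3, 8/5, 11/3, 11/5)
obs 2: x=2 → posterior Dirichlet(10/3, 8/5, 14/3, 11/5)
obs 3: x=3 → posterior Dirichlet(10/3, 8/5, 14/3, 16/5)
obs 4: x=3 → posterior Dirichlet(10/3, 8/5, 14/3, 21/5)
obs 5: x=2 → posterior Dirichlet(10/3, 8/5, 17/3, 21/5)
obs 6: x=3 → posterior Dirichlet(10/3, 8/5, 17/3, 26/5)
obs 7: x=0 → posterior Dirichlet(13/3, 8/5, 17/3, 26/5)
obs 8: x=0 → posterior Dirichlet(16/3, 8/5, 17/3, 26/5)
obs 9: x=3 → posterior Dirichlet(16/3, 8/5, 17/3, 31/5)
obs 10: x=3 → posterior Dirichlet(16/3, 8/5, 17/3, 36/5)
obs 11: x=1 → posterior Dirichlet(16/3, 13/5, 17/3, 36/5)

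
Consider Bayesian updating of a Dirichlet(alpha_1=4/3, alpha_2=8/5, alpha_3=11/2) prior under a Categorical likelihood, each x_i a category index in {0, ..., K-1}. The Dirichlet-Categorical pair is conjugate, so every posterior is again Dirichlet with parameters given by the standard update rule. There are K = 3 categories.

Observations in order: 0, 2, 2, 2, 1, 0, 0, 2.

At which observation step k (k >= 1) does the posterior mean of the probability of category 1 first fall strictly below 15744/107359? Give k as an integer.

k = 3

obs 1: x=0 → posterior Dirichlet(7/3, 8/5, 11/2)
obs 2: x=2 → posterior Dirichlet(7/3, 8/5, 13/2)
obs 3: x=2 → posterior Dirichlet(7/3, 8/5, 15/2)
obs 4: x=2 → posterior Dirichlet(7/3, 8/5, 17/2)
obs 5: x=1 → posterior Dirichlet(7/3, 13/5, 17/2)
obs 6: x=0 → posterior Dirichlet(10/3, 13/5, 17/2)
obs 7: x=0 → posterior Dirichlet(13/3, 13/5, 17/2)
obs 8: x=2 → posterior Dirichlet(13/3, 13/5, 19/2)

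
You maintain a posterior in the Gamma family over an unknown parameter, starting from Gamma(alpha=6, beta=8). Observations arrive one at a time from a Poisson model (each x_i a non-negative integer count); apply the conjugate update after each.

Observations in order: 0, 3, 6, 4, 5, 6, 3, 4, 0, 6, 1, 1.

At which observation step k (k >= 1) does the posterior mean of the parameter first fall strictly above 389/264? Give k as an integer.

k = 4

obs 1: x=0 → posterior Gamma(6, 9)
obs 2: x=3 → posterior Gamma(9, 10)
obs 3: x=6 → posterior Gamma(15, 11)
obs 4: x=4 → posterior Gamma(19, 12)
obs 5: x=5 → posterior Gamma(24, 13)
obs 6: x=6 → posterior Gamma(30, 14)
obs 7: x=3 → posterior Gamma(33, 15)
obs 8: x=4 → posterior Gamma(37, 16)
obs 9: x=0 → posterior Gamma(37, 17)
obs 10: x=6 → posterior Gamma(43, 18)
obs 11: x=1 → posterior Gamma(44, 19)
obs 12: x=1 → posterior Gamma(45, 20)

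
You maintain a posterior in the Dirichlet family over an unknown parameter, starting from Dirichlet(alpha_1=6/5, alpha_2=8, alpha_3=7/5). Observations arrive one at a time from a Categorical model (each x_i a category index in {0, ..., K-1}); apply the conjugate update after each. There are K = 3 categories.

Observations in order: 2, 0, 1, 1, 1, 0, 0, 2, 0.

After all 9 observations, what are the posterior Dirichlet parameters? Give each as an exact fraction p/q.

obs 1: x=2 → posterior Dirichlet(6/5, 8, 12/5)
obs 2: x=0 → posterior Dirichlet(11/5, 8, 12/5)
obs 3: x=1 → posterior Dirichlet(11/5, 9, 12/5)
obs 4: x=1 → posterior Dirichlet(11/5, 10, 12/5)
obs 5: x=1 → posterior Dirichlet(11/5, 11, 12/5)
obs 6: x=0 → posterior Dirichlet(16/5, 11, 12/5)
obs 7: x=0 → posterior Dirichlet(21/5, 11, 12/5)
obs 8: x=2 → posterior Dirichlet(21/5, 11, 17/5)
obs 9: x=0 → posterior Dirichlet(26/5, 11, 17/5)

alpha_1=26/5, alpha_2=11, alpha_3=17/5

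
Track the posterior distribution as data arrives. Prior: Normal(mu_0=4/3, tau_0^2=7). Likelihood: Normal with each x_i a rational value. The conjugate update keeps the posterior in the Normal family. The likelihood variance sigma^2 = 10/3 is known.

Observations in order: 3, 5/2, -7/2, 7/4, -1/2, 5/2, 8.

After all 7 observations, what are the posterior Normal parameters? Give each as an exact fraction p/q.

obs 1: x=3 → posterior Normal(229/93, 70/31)
obs 2: x=5/2 → posterior Normal(773/312, 35/26)
obs 3: x=-7/2 → posterior Normal(166/219, 70/73)
obs 4: x=7/4 → posterior Normal(1105/1128, 35/47)
obs 5: x=-1/2 → posterior Normal(979/1380, 14/23)
obs 6: x=5/2 → posterior Normal(1609/1632, 35/68)
obs 7: x=8 → posterior Normal(3625/1884, 70/157)

mu_0=3625/1884, tau_0^2=70/157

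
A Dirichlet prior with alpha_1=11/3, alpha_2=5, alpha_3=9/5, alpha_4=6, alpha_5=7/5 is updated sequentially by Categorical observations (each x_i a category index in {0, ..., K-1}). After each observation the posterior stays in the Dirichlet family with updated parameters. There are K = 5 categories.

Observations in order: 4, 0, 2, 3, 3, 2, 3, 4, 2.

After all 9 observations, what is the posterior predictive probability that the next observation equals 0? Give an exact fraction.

obs 1: x=4 → posterior Dirichlet(11/3, 5, 9/5, 6, 12/5)
obs 2: x=0 → posterior Dirichlet(14/3, 5, 9/5, 6, 12/5)
obs 3: x=2 → posterior Dirichlet(14/3, 5, 14/5, 6, 12/5)
obs 4: x=3 → posterior Dirichlet(14/3, 5, 14/5, 7, 12/5)
obs 5: x=3 → posterior Dirichlet(14/3, 5, 14/5, 8, 12/5)
obs 6: x=2 → posterior Dirichlet(14/3, 5, 19/5, 8, 12/5)
obs 7: x=3 → posterior Dirichlet(14/3, 5, 19/5, 9, 12/5)
obs 8: x=4 → posterior Dirichlet(14/3, 5, 19/5, 9, 17/5)
obs 9: x=2 → posterior Dirichlet(14/3, 5, 24/5, 9, 17/5)

70/403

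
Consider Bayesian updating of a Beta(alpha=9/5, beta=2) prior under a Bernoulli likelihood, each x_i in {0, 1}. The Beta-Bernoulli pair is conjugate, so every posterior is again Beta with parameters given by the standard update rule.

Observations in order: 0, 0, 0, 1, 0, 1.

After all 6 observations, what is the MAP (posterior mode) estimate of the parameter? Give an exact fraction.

obs 1: x=0 → posterior Beta(9/5, 3)
obs 2: x=0 → posterior Beta(9/5, 4)
obs 3: x=0 → posterior Beta(9/5, 5)
obs 4: x=1 → posterior Beta(14/5, 5)
obs 5: x=0 → posterior Beta(14/5, 6)
obs 6: x=1 → posterior Beta(19/5, 6)

14/39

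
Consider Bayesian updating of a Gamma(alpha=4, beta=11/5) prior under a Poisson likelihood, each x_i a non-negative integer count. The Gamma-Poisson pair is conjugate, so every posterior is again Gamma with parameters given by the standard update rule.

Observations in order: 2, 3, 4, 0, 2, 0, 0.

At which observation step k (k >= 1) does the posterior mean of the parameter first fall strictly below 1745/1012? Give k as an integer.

k = 7

obs 1: x=2 → posterior Gamma(6, 16/5)
obs 2: x=3 → posterior Gamma(9, 21/5)
obs 3: x=4 → posterior Gamma(13, 26/5)
obs 4: x=0 → posterior Gamma(13, 31/5)
obs 5: x=2 → posterior Gamma(15, 36/5)
obs 6: x=0 → posterior Gamma(15, 41/5)
obs 7: x=0 → posterior Gamma(15, 46/5)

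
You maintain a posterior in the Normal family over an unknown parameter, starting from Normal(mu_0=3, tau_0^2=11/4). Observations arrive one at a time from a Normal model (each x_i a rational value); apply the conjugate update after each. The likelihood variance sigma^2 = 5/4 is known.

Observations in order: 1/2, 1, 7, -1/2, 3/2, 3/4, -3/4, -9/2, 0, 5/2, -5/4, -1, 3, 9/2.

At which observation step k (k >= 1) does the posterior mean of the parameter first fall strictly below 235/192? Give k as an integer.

obs 1: x=1/2 → posterior Normal(41/32, 55/64)
obs 2: x=1 → posterior Normal(7/6, 55/108)
obs 3: x=7 → posterior Normal(217/76, 55/152)
obs 4: x=-1/2 → posterior Normal(103/49, 55/196)
obs 5: x=3/2 → posterior Normal(239/120, 11/48)
obs 6: x=3/4 → posterior Normal(511/284, 55/284)
obs 7: x=-3/4 → posterior Normal(239/164, 55/328)
obs 8: x=-9/2 → posterior Normal(70/93, 55/372)
obs 9: x=0 → posterior Normal(35/52, 55/416)
obs 10: x=5/2 → posterior Normal(39/46, 11/92)
obs 11: x=-5/4 → posterior Normal(335/504, 55/504)
obs 12: x=-1 → posterior Normal(291/548, 55/548)
obs 13: x=3 → posterior Normal(423/592, 55/592)
obs 14: x=9/2 → posterior Normal(207/212, 55/636)

k = 2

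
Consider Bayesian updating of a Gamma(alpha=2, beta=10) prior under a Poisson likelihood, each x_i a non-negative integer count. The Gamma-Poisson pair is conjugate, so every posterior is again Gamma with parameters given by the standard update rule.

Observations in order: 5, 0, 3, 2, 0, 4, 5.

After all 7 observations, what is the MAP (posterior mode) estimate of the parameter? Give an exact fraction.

obs 1: x=5 → posterior Gamma(7, 11)
obs 2: x=0 → posterior Gamma(7, 12)
obs 3: x=3 → posterior Gamma(10, 13)
obs 4: x=2 → posterior Gamma(12, 14)
obs 5: x=0 → posterior Gamma(12, 15)
obs 6: x=4 → posterior Gamma(16, 16)
obs 7: x=5 → posterior Gamma(21, 17)

20/17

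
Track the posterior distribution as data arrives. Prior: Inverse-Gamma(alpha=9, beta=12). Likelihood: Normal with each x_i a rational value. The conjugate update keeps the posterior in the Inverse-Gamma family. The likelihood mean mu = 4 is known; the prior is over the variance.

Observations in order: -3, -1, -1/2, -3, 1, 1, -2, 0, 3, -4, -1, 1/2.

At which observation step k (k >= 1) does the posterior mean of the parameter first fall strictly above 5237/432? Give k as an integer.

k = 12

obs 1: x=-3 → posterior Inverse-Gamma(19/2, 73/2)
obs 2: x=-1 → posterior Inverse-Gamma(10, 49)
obs 3: x=-1/2 → posterior Inverse-Gamma(21/2, 473/8)
obs 4: x=-3 → posterior Inverse-Gamma(11, 669/8)
obs 5: x=1 → posterior Inverse-Gamma(23/2, 705/8)
obs 6: x=1 → posterior Inverse-Gamma(12, 741/8)
obs 7: x=-2 → posterior Inverse-Gamma(25/2, 885/8)
obs 8: x=0 → posterior Inverse-Gamma(13, 949/8)
obs 9: x=3 → posterior Inverse-Gamma(27/2, 953/8)
obs 10: x=-4 → posterior Inverse-Gamma(14, 1209/8)
obs 11: x=-1 → posterior Inverse-Gamma(29/2, 1309/8)
obs 12: x=1/2 → posterior Inverse-Gamma(15, 679/4)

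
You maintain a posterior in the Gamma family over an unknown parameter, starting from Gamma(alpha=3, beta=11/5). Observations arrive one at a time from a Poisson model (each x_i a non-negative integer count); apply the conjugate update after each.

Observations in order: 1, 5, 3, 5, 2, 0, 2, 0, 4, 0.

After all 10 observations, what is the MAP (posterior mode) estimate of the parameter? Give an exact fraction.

120/61

obs 1: x=1 → posterior Gamma(4, 16/5)
obs 2: x=5 → posterior Gamma(9, 21/5)
obs 3: x=3 → posterior Gamma(12, 26/5)
obs 4: x=5 → posterior Gamma(17, 31/5)
obs 5: x=2 → posterior Gamma(19, 36/5)
obs 6: x=0 → posterior Gamma(19, 41/5)
obs 7: x=2 → posterior Gamma(21, 46/5)
obs 8: x=0 → posterior Gamma(21, 51/5)
obs 9: x=4 → posterior Gamma(25, 56/5)
obs 10: x=0 → posterior Gamma(25, 61/5)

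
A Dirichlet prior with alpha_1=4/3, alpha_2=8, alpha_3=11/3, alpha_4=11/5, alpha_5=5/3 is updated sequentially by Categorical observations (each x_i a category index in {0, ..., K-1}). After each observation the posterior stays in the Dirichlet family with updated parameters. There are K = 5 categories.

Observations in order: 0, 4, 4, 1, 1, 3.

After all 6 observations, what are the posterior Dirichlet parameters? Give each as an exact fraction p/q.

alpha_1=7/3, alpha_2=10, alpha_3=11/3, alpha_4=16/5, alpha_5=11/3

obs 1: x=0 → posterior Dirichlet(7/3, 8, 11/3, 11/5, 5/3)
obs 2: x=4 → posterior Dirichlet(7/3, 8, 11/3, 11/5, 8/3)
obs 3: x=4 → posterior Dirichlet(7/3, 8, 11/3, 11/5, 11/3)
obs 4: x=1 → posterior Dirichlet(7/3, 9, 11/3, 11/5, 11/3)
obs 5: x=1 → posterior Dirichlet(7/3, 10, 11/3, 11/5, 11/3)
obs 6: x=3 → posterior Dirichlet(7/3, 10, 11/3, 16/5, 11/3)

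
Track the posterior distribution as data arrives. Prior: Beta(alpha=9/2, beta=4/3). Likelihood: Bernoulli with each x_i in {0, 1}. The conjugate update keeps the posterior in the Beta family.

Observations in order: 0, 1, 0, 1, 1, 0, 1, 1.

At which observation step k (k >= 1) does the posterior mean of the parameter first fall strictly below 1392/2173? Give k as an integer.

k = 3

obs 1: x=0 → posterior Beta(9/2, 7/3)
obs 2: x=1 → posterior Beta(11/2, 7/3)
obs 3: x=0 → posterior Beta(11/2, 10/3)
obs 4: x=1 → posterior Beta(13/2, 10/3)
obs 5: x=1 → posterior Beta(15/2, 10/3)
obs 6: x=0 → posterior Beta(15/2, 13/3)
obs 7: x=1 → posterior Beta(17/2, 13/3)
obs 8: x=1 → posterior Beta(19/2, 13/3)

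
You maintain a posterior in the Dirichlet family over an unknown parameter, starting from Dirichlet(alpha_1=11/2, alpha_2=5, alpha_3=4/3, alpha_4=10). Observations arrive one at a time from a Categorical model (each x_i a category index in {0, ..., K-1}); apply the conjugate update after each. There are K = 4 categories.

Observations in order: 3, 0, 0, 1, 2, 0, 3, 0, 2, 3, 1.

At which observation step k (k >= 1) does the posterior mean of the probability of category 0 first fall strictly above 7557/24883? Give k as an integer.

obs 1: x=3 → posterior Dirichlet(11/2, 5, 4/3, 11)
obs 2: x=0 → posterior Dirichlet(13/2, 5, 4/3, 11)
obs 3: x=0 → posterior Dirichlet(15/2, 5, 4/3, 11)
obs 4: x=1 → posterior Dirichlet(15/2, 6, 4/3, 11)
obs 5: x=2 → posterior Dirichlet(15/2, 6, 7/3, 11)
obs 6: x=0 → posterior Dirichlet(17/2, 6, 7/3, 11)
obs 7: x=3 → posterior Dirichlet(17/2, 6, 7/3, 12)
obs 8: x=0 → posterior Dirichlet(19/2, 6, 7/3, 12)
obs 9: x=2 → posterior Dirichlet(19/2, 6, 10/3, 12)
obs 10: x=3 → posterior Dirichlet(19/2, 6, 10/3, 13)
obs 11: x=1 → posterior Dirichlet(19/2, 7, 10/3, 13)

k = 6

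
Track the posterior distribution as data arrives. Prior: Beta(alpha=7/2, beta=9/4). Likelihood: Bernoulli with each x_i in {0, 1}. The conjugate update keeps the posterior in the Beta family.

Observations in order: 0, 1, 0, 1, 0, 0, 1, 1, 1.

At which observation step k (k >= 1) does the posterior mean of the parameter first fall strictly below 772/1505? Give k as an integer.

obs 1: x=0 → posterior Beta(7/2, 13/4)
obs 2: x=1 → posterior Beta(9/2, 13/4)
obs 3: x=0 → posterior Beta(9/2, 17/4)
obs 4: x=1 → posterior Beta(11/2, 17/4)
obs 5: x=0 → posterior Beta(11/2, 21/4)
obs 6: x=0 → posterior Beta(11/2, 25/4)
obs 7: x=1 → posterior Beta(13/2, 25/4)
obs 8: x=1 → posterior Beta(15/2, 25/4)
obs 9: x=1 → posterior Beta(17/2, 25/4)

k = 5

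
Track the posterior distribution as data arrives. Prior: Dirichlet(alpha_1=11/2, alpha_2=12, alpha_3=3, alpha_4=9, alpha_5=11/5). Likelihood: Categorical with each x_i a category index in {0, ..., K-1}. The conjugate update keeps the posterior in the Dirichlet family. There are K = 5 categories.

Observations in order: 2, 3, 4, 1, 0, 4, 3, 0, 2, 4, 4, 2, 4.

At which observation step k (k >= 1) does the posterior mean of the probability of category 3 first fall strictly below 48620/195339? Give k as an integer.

obs 1: x=2 → posterior Dirichlet(11/2, 12, 4, 9, 11/5)
obs 2: x=3 → posterior Dirichlet(11/2, 12, 4, 10, 11/5)
obs 3: x=4 → posterior Dirichlet(11/2, 12, 4, 10, 16/5)
obs 4: x=1 → posterior Dirichlet(11/2, 13, 4, 10, 16/5)
obs 5: x=0 → posterior Dirichlet(13/2, 13, 4, 10, 16/5)
obs 6: x=4 → posterior Dirichlet(13/2, 13, 4, 10, 21/5)
obs 7: x=3 → posterior Dirichlet(13/2, 13, 4, 11, 21/5)
obs 8: x=0 → posterior Dirichlet(15/2, 13, 4, 11, 21/5)
obs 9: x=2 → posterior Dirichlet(15/2, 13, 5, 11, 21/5)
obs 10: x=4 → posterior Dirichlet(15/2, 13, 5, 11, 26/5)
obs 11: x=4 → posterior Dirichlet(15/2, 13, 5, 11, 31/5)
obs 12: x=2 → posterior Dirichlet(15/2, 13, 6, 11, 31/5)
obs 13: x=4 → posterior Dirichlet(15/2, 13, 6, 11, 36/5)

k = 13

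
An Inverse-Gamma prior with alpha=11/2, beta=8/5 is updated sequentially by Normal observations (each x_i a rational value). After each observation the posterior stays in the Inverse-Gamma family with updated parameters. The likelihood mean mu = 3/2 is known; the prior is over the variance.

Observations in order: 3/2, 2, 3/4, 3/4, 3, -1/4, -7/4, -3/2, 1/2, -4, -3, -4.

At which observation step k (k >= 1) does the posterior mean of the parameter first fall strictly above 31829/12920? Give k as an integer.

obs 1: x=3/2 → posterior Inverse-Gamma(6, 8/5)
obs 2: x=2 → posterior Inverse-Gamma(13/2, 69/40)
obs 3: x=3/4 → posterior Inverse-Gamma(7, 321/160)
obs 4: x=3/4 → posterior Inverse-Gamma(15/2, 183/80)
obs 5: x=3 → posterior Inverse-Gamma(8, 273/80)
obs 6: x=-1/4 → posterior Inverse-Gamma(17/2, 791/160)
obs 7: x=-7/4 → posterior Inverse-Gamma(9, 409/40)
obs 8: x=-3/2 → posterior Inverse-Gamma(19/2, 589/40)
obs 9: x=1/2 → posterior Inverse-Gamma(10, 609/40)
obs 10: x=-4 → posterior Inverse-Gamma(21/2, 607/20)
obs 11: x=-3 → posterior Inverse-Gamma(11, 1619/40)
obs 12: x=-4 → posterior Inverse-Gamma(23/2, 278/5)

k = 10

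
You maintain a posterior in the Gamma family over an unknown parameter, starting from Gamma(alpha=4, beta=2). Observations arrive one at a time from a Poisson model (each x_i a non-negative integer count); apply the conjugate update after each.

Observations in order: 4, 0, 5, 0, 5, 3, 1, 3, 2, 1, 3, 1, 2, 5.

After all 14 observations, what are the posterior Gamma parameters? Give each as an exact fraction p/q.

alpha=39, beta=16

obs 1: x=4 → posterior Gamma(8, 3)
obs 2: x=0 → posterior Gamma(8, 4)
obs 3: x=5 → posterior Gamma(13, 5)
obs 4: x=0 → posterior Gamma(13, 6)
obs 5: x=5 → posterior Gamma(18, 7)
obs 6: x=3 → posterior Gamma(21, 8)
obs 7: x=1 → posterior Gamma(22, 9)
obs 8: x=3 → posterior Gamma(25, 10)
obs 9: x=2 → posterior Gamma(27, 11)
obs 10: x=1 → posterior Gamma(28, 12)
obs 11: x=3 → posterior Gamma(31, 13)
obs 12: x=1 → posterior Gamma(32, 14)
obs 13: x=2 → posterior Gamma(34, 15)
obs 14: x=5 → posterior Gamma(39, 16)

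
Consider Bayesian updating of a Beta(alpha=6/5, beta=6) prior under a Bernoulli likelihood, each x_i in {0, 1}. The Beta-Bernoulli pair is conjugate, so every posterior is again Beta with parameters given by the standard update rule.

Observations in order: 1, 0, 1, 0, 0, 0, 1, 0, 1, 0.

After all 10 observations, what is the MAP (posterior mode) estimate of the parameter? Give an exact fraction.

21/76

obs 1: x=1 → posterior Beta(11/5, 6)
obs 2: x=0 → posterior Beta(11/5, 7)
obs 3: x=1 → posterior Beta(16/5, 7)
obs 4: x=0 → posterior Beta(16/5, 8)
obs 5: x=0 → posterior Beta(16/5, 9)
obs 6: x=0 → posterior Beta(16/5, 10)
obs 7: x=1 → posterior Beta(21/5, 10)
obs 8: x=0 → posterior Beta(21/5, 11)
obs 9: x=1 → posterior Beta(26/5, 11)
obs 10: x=0 → posterior Beta(26/5, 12)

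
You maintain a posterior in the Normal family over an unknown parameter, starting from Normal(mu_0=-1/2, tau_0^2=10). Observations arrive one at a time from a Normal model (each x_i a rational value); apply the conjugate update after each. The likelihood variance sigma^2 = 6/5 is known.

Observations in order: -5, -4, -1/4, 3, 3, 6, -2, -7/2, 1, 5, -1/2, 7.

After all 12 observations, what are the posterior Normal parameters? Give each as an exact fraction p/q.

obs 1: x=-5 → posterior Normal(-253/56, 15/14)
obs 2: x=-4 → posterior Normal(-453/106, 30/53)
obs 3: x=-1/4 → posterior Normal(-931/312, 5/13)
obs 4: x=3 → posterior Normal(-631/412, 30/103)
obs 5: x=3 → posterior Normal(-331/512, 15/64)
obs 6: x=6 → posterior Normal(269/612, 10/51)
obs 7: x=-2 → posterior Normal(69/712, 15/89)
obs 8: x=-7/2 → posterior Normal(-281/812, 30/203)
obs 9: x=1 → posterior Normal(-181/912, 5/38)
obs 10: x=5 → posterior Normal(29/92, 30/253)
obs 11: x=-1/2 → posterior Normal(269/1112, 15/139)
obs 12: x=7 → posterior Normal(323/404, 10/101)

mu_0=323/404, tau_0^2=10/101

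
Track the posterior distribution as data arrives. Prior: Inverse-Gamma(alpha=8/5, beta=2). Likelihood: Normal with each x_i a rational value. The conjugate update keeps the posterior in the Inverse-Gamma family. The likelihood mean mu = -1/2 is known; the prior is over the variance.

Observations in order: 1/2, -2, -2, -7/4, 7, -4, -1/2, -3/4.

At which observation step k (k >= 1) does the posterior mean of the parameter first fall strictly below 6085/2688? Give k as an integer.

obs 1: x=1/2 → posterior Inverse-Gamma(21/10, 5/2)
obs 2: x=-2 → posterior Inverse-Gamma(13/5, 29/8)
obs 3: x=-2 → posterior Inverse-Gamma(31/10, 19/4)
obs 4: x=-7/4 → posterior Inverse-Gamma(18/5, 177/32)
obs 5: x=7 → posterior Inverse-Gamma(41/10, 1077/32)
obs 6: x=-4 → posterior Inverse-Gamma(23/5, 1273/32)
obs 7: x=-1/2 → posterior Inverse-Gamma(51/10, 1273/32)
obs 8: x=-3/4 → posterior Inverse-Gamma(28/5, 637/16)

k = 3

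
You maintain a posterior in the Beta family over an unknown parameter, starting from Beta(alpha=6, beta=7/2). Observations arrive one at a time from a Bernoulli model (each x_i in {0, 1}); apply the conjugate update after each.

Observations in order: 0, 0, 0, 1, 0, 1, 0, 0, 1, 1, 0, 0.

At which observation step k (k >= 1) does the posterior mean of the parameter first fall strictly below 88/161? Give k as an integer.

obs 1: x=0 → posterior Beta(6, 9/2)
obs 2: x=0 → posterior Beta(6, 11/2)
obs 3: x=0 → posterior Beta(6, 13/2)
obs 4: x=1 → posterior Beta(7, 13/2)
obs 5: x=0 → posterior Beta(7, 15/2)
obs 6: x=1 → posterior Beta(8, 15/2)
obs 7: x=0 → posterior Beta(8, 17/2)
obs 8: x=0 → posterior Beta(8, 19/2)
obs 9: x=1 → posterior Beta(9, 19/2)
obs 10: x=1 → posterior Beta(10, 19/2)
obs 11: x=0 → posterior Beta(10, 21/2)
obs 12: x=0 → posterior Beta(10, 23/2)

k = 2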